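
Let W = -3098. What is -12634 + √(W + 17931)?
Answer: -12634 + √14833 ≈ -12512.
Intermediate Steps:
-12634 + √(W + 17931) = -12634 + √(-3098 + 17931) = -12634 + √14833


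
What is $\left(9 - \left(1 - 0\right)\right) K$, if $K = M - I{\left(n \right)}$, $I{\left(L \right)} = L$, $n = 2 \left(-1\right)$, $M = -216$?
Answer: $-1712$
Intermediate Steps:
$n = -2$
$K = -214$ ($K = -216 - -2 = -216 + 2 = -214$)
$\left(9 - \left(1 - 0\right)\right) K = \left(9 - \left(1 - 0\right)\right) \left(-214\right) = \left(9 - \left(1 + 0\right)\right) \left(-214\right) = \left(9 - 1\right) \left(-214\right) = 8 \left(-214\right) = -1712$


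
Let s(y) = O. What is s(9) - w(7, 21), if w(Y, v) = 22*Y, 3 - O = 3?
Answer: -154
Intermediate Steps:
O = 0 (O = 3 - 1*3 = 3 - 3 = 0)
s(y) = 0
s(9) - w(7, 21) = 0 - 22*7 = 0 - 1*154 = 0 - 154 = -154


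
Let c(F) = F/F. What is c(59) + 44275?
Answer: 44276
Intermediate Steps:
c(F) = 1
c(59) + 44275 = 1 + 44275 = 44276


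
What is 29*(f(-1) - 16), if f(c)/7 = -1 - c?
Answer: -464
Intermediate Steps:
f(c) = -7 - 7*c (f(c) = 7*(-1 - c) = -7 - 7*c)
29*(f(-1) - 16) = 29*((-7 - 7*(-1)) - 16) = 29*((-7 + 7) - 16) = 29*(0 - 16) = 29*(-16) = -464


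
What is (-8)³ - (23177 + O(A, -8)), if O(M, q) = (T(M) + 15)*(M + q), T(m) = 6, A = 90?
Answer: -25411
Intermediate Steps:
O(M, q) = 21*M + 21*q (O(M, q) = (6 + 15)*(M + q) = 21*(M + q) = 21*M + 21*q)
(-8)³ - (23177 + O(A, -8)) = (-8)³ - (23177 + (21*90 + 21*(-8))) = -512 - (23177 + (1890 - 168)) = -512 - (23177 + 1722) = -512 - 1*24899 = -512 - 24899 = -25411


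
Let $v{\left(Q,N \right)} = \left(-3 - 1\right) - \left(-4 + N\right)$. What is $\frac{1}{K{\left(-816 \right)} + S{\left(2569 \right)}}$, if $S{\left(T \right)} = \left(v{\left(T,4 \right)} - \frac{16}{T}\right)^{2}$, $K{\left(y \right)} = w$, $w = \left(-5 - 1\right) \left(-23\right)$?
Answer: $\frac{6599761}{1016692282} \approx 0.0064914$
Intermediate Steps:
$w = 138$ ($w = \left(-6\right) \left(-23\right) = 138$)
$v{\left(Q,N \right)} = - N$ ($v{\left(Q,N \right)} = -4 - \left(-4 + N\right) = - N$)
$K{\left(y \right)} = 138$
$S{\left(T \right)} = \left(-4 - \frac{16}{T}\right)^{2}$ ($S{\left(T \right)} = \left(\left(-1\right) 4 - \frac{16}{T}\right)^{2} = \left(-4 - \frac{16}{T}\right)^{2}$)
$\frac{1}{K{\left(-816 \right)} + S{\left(2569 \right)}} = \frac{1}{138 + \frac{16 \left(4 + 2569\right)^{2}}{6599761}} = \frac{1}{138 + 16 \cdot \frac{1}{6599761} \cdot 2573^{2}} = \frac{1}{138 + 16 \cdot \frac{1}{6599761} \cdot 6620329} = \frac{1}{138 + \frac{105925264}{6599761}} = \frac{1}{\frac{1016692282}{6599761}} = \frac{6599761}{1016692282}$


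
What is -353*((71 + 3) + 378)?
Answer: -159556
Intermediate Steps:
-353*((71 + 3) + 378) = -353*(74 + 378) = -353*452 = -159556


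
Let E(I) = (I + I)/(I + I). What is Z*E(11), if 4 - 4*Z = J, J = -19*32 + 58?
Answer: 277/2 ≈ 138.50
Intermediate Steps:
J = -550 (J = -608 + 58 = -550)
Z = 277/2 (Z = 1 - 1/4*(-550) = 1 + 275/2 = 277/2 ≈ 138.50)
E(I) = 1 (E(I) = (2*I)/((2*I)) = (2*I)*(1/(2*I)) = 1)
Z*E(11) = (277/2)*1 = 277/2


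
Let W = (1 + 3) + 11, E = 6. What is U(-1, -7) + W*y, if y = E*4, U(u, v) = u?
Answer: 359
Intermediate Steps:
W = 15 (W = 4 + 11 = 15)
y = 24 (y = 6*4 = 24)
U(-1, -7) + W*y = -1 + 15*24 = -1 + 360 = 359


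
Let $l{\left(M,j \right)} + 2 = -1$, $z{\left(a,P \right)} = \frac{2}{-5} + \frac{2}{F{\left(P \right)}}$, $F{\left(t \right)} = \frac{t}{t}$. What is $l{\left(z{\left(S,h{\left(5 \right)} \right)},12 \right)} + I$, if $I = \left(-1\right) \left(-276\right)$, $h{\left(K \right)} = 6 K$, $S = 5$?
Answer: $273$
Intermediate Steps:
$F{\left(t \right)} = 1$
$z{\left(a,P \right)} = \frac{8}{5}$ ($z{\left(a,P \right)} = \frac{2}{-5} + \frac{2}{1} = 2 \left(- \frac{1}{5}\right) + 2 \cdot 1 = - \frac{2}{5} + 2 = \frac{8}{5}$)
$l{\left(M,j \right)} = -3$ ($l{\left(M,j \right)} = -2 - 1 = -3$)
$I = 276$
$l{\left(z{\left(S,h{\left(5 \right)} \right)},12 \right)} + I = -3 + 276 = 273$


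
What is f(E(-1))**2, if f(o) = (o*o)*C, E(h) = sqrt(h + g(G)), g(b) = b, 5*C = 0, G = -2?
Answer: 0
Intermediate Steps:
C = 0 (C = (1/5)*0 = 0)
E(h) = sqrt(-2 + h) (E(h) = sqrt(h - 2) = sqrt(-2 + h))
f(o) = 0 (f(o) = (o*o)*0 = o**2*0 = 0)
f(E(-1))**2 = 0**2 = 0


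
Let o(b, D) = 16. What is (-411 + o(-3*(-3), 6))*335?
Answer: -132325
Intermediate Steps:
(-411 + o(-3*(-3), 6))*335 = (-411 + 16)*335 = -395*335 = -132325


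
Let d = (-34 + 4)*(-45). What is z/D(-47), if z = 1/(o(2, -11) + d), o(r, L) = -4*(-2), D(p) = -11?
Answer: -1/14938 ≈ -6.6943e-5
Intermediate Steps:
o(r, L) = 8
d = 1350 (d = -30*(-45) = 1350)
z = 1/1358 (z = 1/(8 + 1350) = 1/1358 ≈ 0.00073638)
z/D(-47) = (1/1358)/(-11) = (1/1358)*(-1/11) = -1/14938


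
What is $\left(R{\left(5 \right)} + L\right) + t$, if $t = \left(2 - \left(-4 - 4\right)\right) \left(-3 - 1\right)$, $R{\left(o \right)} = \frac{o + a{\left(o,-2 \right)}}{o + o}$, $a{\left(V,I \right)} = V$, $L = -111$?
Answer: $-150$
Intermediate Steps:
$R{\left(o \right)} = 1$ ($R{\left(o \right)} = \frac{o + o}{o + o} = \frac{2 o}{2 o} = 2 o \frac{1}{2 o} = 1$)
$t = -40$ ($t = \left(2 - -8\right) \left(-4\right) = \left(2 + 8\right) \left(-4\right) = 10 \left(-4\right) = -40$)
$\left(R{\left(5 \right)} + L\right) + t = \left(1 - 111\right) - 40 = -110 - 40 = -150$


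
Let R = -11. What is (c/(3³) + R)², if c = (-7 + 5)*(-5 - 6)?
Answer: 75625/729 ≈ 103.74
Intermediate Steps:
c = 22 (c = -2*(-11) = 22)
(c/(3³) + R)² = (22/(3³) - 11)² = (22/27 - 11)² = (-275/27)² = 75625/729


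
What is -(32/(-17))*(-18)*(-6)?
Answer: 3456/17 ≈ 203.29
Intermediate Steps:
-(32/(-17))*(-18)*(-6) = -(32*(-1/17))*(-18)*(-6) = -(-32/17*(-18))*(-6) = -576*(-6)/17 = -1*(-3456/17) = 3456/17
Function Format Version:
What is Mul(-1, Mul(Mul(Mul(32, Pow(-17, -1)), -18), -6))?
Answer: Rational(3456, 17) ≈ 203.29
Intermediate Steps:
Mul(-1, Mul(Mul(Mul(32, Pow(-17, -1)), -18), -6)) = Mul(-1, Mul(Mul(Mul(32, Rational(-1, 17)), -18), -6)) = Mul(-1, Mul(Mul(Rational(-32, 17), -18), -6)) = Mul(-1, Mul(Rational(576, 17), -6)) = Mul(-1, Rational(-3456, 17)) = Rational(3456, 17)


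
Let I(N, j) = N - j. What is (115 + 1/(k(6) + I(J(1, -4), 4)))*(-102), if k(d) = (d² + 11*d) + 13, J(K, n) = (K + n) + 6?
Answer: -222887/19 ≈ -11731.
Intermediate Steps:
J(K, n) = 6 + K + n
k(d) = 13 + d² + 11*d
(115 + 1/(k(6) + I(J(1, -4), 4)))*(-102) = (115 + 1/((13 + 6² + 11*6) + ((6 + 1 - 4) - 1*4)))*(-102) = (115 + 1/((13 + 36 + 66) + (3 - 4)))*(-102) = (115 + 1/(115 - 1))*(-102) = (115 + 1/114)*(-102) = (13111/114)*(-102) = -222887/19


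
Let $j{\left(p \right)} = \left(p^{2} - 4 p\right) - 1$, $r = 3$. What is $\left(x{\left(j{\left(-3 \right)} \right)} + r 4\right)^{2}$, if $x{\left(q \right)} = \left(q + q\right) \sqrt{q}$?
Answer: $32144 + 1920 \sqrt{5} \approx 36437.0$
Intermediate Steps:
$j{\left(p \right)} = -1 + p^{2} - 4 p$
$x{\left(q \right)} = 2 q^{\frac{3}{2}}$ ($x{\left(q \right)} = 2 q \sqrt{q} = 2 q^{\frac{3}{2}}$)
$\left(x{\left(j{\left(-3 \right)} \right)} + r 4\right)^{2} = \left(2 \left(-1 + \left(-3\right)^{2} - -12\right)^{\frac{3}{2}} + 3 \cdot 4\right)^{2} = \left(2 \left(-1 + 9 + 12\right)^{\frac{3}{2}} + 12\right)^{2} = \left(2 \cdot 20^{\frac{3}{2}} + 12\right)^{2} = \left(2 \cdot 40 \sqrt{5} + 12\right)^{2} = \left(80 \sqrt{5} + 12\right)^{2} = \left(12 + 80 \sqrt{5}\right)^{2}$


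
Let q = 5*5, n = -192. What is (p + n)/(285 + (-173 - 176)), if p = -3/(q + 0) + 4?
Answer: 4703/1600 ≈ 2.9394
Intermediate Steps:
q = 25
p = 97/25 (p = -3/(25 + 0) + 4 = -3/25 + 4 = 97/25 ≈ 3.8800)
(p + n)/(285 + (-173 - 176)) = (97/25 - 192)/(285 + (-173 - 176)) = -4703/(25*(285 - 349)) = -4703/25/(-64) = -4703/25*(-1/64) = 4703/1600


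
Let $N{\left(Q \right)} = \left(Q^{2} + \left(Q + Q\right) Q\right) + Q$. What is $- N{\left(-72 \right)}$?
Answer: $-15480$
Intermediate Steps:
$N{\left(Q \right)} = Q + 3 Q^{2}$ ($N{\left(Q \right)} = \left(Q^{2} + 2 Q Q\right) + Q = \left(Q^{2} + 2 Q^{2}\right) + Q = 3 Q^{2} + Q = Q + 3 Q^{2}$)
$- N{\left(-72 \right)} = - \left(-72\right) \left(1 + 3 \left(-72\right)\right) = - \left(-72\right) \left(1 - 216\right) = - \left(-72\right) \left(-215\right) = \left(-1\right) 15480 = -15480$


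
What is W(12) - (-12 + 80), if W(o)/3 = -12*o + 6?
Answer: -482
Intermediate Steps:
W(o) = 18 - 36*o (W(o) = 3*(-12*o + 6) = 3*(6 - 12*o) = 18 - 36*o)
W(12) - (-12 + 80) = (18 - 36*12) - (-12 + 80) = (18 - 432) - 1*68 = -414 - 68 = -482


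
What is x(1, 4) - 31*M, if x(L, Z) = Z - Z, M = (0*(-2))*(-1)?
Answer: 0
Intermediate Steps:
M = 0 (M = 0*(-1) = 0)
x(L, Z) = 0
x(1, 4) - 31*M = 0 - 31*0 = 0 + 0 = 0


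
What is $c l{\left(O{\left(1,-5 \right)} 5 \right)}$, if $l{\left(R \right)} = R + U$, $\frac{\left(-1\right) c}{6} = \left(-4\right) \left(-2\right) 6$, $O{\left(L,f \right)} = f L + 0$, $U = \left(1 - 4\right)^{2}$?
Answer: $4608$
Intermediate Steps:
$U = 9$ ($U = \left(-3\right)^{2} = 9$)
$O{\left(L,f \right)} = L f$ ($O{\left(L,f \right)} = L f + 0 = L f$)
$c = -288$ ($c = - 6 \left(-4\right) \left(-2\right) 6 = - 6 \cdot 8 \cdot 6 = \left(-6\right) 48 = -288$)
$l{\left(R \right)} = 9 + R$ ($l{\left(R \right)} = R + 9 = 9 + R$)
$c l{\left(O{\left(1,-5 \right)} 5 \right)} = - 288 \left(9 + 1 \left(-5\right) 5\right) = - 288 \left(9 - 25\right) = \left(-288\right) \left(-16\right) = 4608$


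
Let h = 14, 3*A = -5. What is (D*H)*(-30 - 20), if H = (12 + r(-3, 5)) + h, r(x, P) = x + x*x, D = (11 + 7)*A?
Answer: 48000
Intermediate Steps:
A = -5/3 (A = (1/3)*(-5) = -5/3 ≈ -1.6667)
D = -30 (D = (11 + 7)*(-5/3) = 18*(-5/3) = -30)
r(x, P) = x + x**2
H = 32 (H = (12 - 3*(1 - 3)) + 14 = (12 - 3*(-2)) + 14 = (12 + 6) + 14 = 18 + 14 = 32)
(D*H)*(-30 - 20) = (-30*32)*(-30 - 20) = -960*(-50) = 48000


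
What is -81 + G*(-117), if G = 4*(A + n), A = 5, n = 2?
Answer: -3357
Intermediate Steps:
G = 28 (G = 4*(5 + 2) = 4*7 = 28)
-81 + G*(-117) = -81 + 28*(-117) = -81 - 3276 = -3357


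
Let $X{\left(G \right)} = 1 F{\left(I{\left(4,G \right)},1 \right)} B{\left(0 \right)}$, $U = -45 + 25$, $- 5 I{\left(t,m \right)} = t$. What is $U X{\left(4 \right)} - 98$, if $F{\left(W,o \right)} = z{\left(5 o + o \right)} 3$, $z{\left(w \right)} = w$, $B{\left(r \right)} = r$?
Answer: $-98$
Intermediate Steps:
$I{\left(t,m \right)} = - \frac{t}{5}$
$U = -20$
$F{\left(W,o \right)} = 18 o$ ($F{\left(W,o \right)} = \left(5 o + o\right) 3 = 6 o 3 = 18 o$)
$X{\left(G \right)} = 0$ ($X{\left(G \right)} = 1 \cdot 18 \cdot 1 \cdot 0 = 1 \cdot 18 \cdot 0 = 18 \cdot 0 = 0$)
$U X{\left(4 \right)} - 98 = \left(-20\right) 0 - 98 = 0 - 98 = -98$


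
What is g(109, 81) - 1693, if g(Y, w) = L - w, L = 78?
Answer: -1696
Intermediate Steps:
g(Y, w) = 78 - w
g(109, 81) - 1693 = (78 - 1*81) - 1693 = (78 - 81) - 1693 = -3 - 1693 = -1696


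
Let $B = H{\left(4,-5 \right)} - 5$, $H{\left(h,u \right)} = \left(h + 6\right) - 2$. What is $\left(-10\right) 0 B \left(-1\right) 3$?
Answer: $0$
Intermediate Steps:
$H{\left(h,u \right)} = 4 + h$ ($H{\left(h,u \right)} = \left(6 + h\right) - 2 = 4 + h$)
$B = 3$ ($B = \left(4 + 4\right) - 5 = 8 - 5 = 3$)
$\left(-10\right) 0 B \left(-1\right) 3 = \left(-10\right) 0 \cdot 3 \left(-1\right) 3 = 0 \left(\left(-3\right) 3\right) = 0 \left(-9\right) = 0$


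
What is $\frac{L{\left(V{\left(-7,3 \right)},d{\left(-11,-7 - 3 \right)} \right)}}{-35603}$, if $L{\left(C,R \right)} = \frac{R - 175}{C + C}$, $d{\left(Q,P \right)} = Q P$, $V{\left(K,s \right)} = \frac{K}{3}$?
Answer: $- \frac{195}{498442} \approx -0.00039122$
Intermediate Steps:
$V{\left(K,s \right)} = \frac{K}{3}$ ($V{\left(K,s \right)} = K \frac{1}{3} = \frac{K}{3}$)
$d{\left(Q,P \right)} = P Q$
$L{\left(C,R \right)} = \frac{-175 + R}{2 C}$
$\frac{L{\left(V{\left(-7,3 \right)},d{\left(-11,-7 - 3 \right)} \right)}}{-35603} = \frac{\frac{1}{2} \frac{1}{\frac{1}{3} \left(-7\right)} \left(-175 + \left(-7 - 3\right) \left(-11\right)\right)}{-35603} = \frac{-175 + \left(-7 - 3\right) \left(-11\right)}{2 \left(- \frac{7}{3}\right)} \left(- \frac{1}{35603}\right) = \frac{1}{2} \left(- \frac{3}{7}\right) \left(-175 - -110\right) \left(- \frac{1}{35603}\right) = \frac{1}{2} \left(- \frac{3}{7}\right) \left(-175 + 110\right) \left(- \frac{1}{35603}\right) = \frac{1}{2} \left(- \frac{3}{7}\right) \left(-65\right) \left(- \frac{1}{35603}\right) = \frac{195}{14} \left(- \frac{1}{35603}\right) = - \frac{195}{498442}$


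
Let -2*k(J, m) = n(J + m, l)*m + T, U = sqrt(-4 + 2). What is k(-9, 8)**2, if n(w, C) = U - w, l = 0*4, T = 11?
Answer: 233/4 + 76*I*sqrt(2) ≈ 58.25 + 107.48*I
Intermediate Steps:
U = I*sqrt(2) (U = sqrt(-2) = I*sqrt(2) ≈ 1.4142*I)
l = 0
n(w, C) = -w + I*sqrt(2) (n(w, C) = I*sqrt(2) - w = -w + I*sqrt(2))
k(J, m) = -11/2 - m*(-J - m + I*sqrt(2))/2 (k(J, m) = -((-(J + m) + I*sqrt(2))*m + 11)/2 = -(((-J - m) + I*sqrt(2))*m + 11)/2 = -((-J - m + I*sqrt(2))*m + 11)/2 = -(m*(-J - m + I*sqrt(2)) + 11)/2 = -(11 + m*(-J - m + I*sqrt(2)))/2 = -11/2 - m*(-J - m + I*sqrt(2))/2)
k(-9, 8)**2 = (-11/2 + (1/2)*8*(-9 + 8 - I*sqrt(2)))**2 = (-11/2 + (1/2)*8*(-1 - I*sqrt(2)))**2 = (-11/2 + (-4 - 4*I*sqrt(2)))**2 = (-19/2 - 4*I*sqrt(2))**2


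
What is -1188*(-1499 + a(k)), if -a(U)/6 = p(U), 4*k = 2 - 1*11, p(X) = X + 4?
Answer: 1793286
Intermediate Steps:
p(X) = 4 + X
k = -9/4 (k = (2 - 1*11)/4 = (2 - 11)/4 = (¼)*(-9) = -9/4 ≈ -2.2500)
a(U) = -24 - 6*U (a(U) = -6*(4 + U) = -24 - 6*U)
-1188*(-1499 + a(k)) = -1188*(-1499 + (-24 - 6*(-9/4))) = -1188*(-1499 + (-24 + 27/2)) = -1188*(-1499 - 21/2) = -1188*(-3019/2) = 1793286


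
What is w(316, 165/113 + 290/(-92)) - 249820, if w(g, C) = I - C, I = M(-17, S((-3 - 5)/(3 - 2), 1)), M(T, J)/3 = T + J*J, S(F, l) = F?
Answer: -1297822647/5198 ≈ -2.4968e+5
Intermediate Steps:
M(T, J) = 3*T + 3*J**2 (M(T, J) = 3*(T + J*J) = 3*(T + J**2) = 3*T + 3*J**2)
I = 141 (I = 3*(-17) + 3*((-3 - 5)/(3 - 2))**2 = -51 + 3*(-8/1)**2 = -51 + 3*(-8*1)**2 = -51 + 3*(-8)**2 = -51 + 3*64 = -51 + 192 = 141)
w(g, C) = 141 - C
w(316, 165/113 + 290/(-92)) - 249820 = (141 - (165/113 + 290/(-92))) - 249820 = (141 - (165*(1/113) + 290*(-1/92))) - 249820 = (141 - (165/113 - 145/46)) - 249820 = (141 - 1*(-8795/5198)) - 249820 = (141 + 8795/5198) - 249820 = 741713/5198 - 249820 = -1297822647/5198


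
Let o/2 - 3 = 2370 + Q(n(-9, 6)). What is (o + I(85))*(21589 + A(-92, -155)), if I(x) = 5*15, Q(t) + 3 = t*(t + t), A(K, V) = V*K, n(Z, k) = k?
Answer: 177775191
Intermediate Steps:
A(K, V) = K*V
Q(t) = -3 + 2*t² (Q(t) = -3 + t*(t + t) = -3 + t*(2*t) = -3 + 2*t²)
o = 4884 (o = 6 + 2*(2370 + (-3 + 2*6²)) = 6 + 2*(2370 + (-3 + 2*36)) = 6 + 2*(2370 + (-3 + 72)) = 6 + 2*(2370 + 69) = 6 + 2*2439 = 6 + 4878 = 4884)
I(x) = 75
(o + I(85))*(21589 + A(-92, -155)) = (4884 + 75)*(21589 - 92*(-155)) = 4959*(21589 + 14260) = 4959*35849 = 177775191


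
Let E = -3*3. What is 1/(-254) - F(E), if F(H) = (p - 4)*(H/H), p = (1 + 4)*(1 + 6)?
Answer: -7875/254 ≈ -31.004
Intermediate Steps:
p = 35 (p = 5*7 = 35)
E = -9
F(H) = 31 (F(H) = (35 - 4)*(H/H) = 31*1 = 31)
1/(-254) - F(E) = 1/(-254) - 1*31 = -1/254 - 31 = -7875/254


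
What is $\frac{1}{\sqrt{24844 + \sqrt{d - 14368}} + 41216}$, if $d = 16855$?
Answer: $\frac{1}{41216 + \sqrt{24844 + \sqrt{2487}}} \approx 2.417 \cdot 10^{-5}$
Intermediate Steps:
$\frac{1}{\sqrt{24844 + \sqrt{d - 14368}} + 41216} = \frac{1}{\sqrt{24844 + \sqrt{16855 - 14368}} + 41216} = \frac{1}{\sqrt{24844 + \sqrt{2487}} + 41216} = \frac{1}{41216 + \sqrt{24844 + \sqrt{2487}}}$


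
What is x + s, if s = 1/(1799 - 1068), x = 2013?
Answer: 1471504/731 ≈ 2013.0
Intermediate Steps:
s = 1/731 ≈ 0.0013680
x + s = 2013 + 1/731 = 1471504/731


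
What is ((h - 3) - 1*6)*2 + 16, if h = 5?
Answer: 8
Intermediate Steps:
((h - 3) - 1*6)*2 + 16 = ((5 - 3) - 1*6)*2 + 16 = (2 - 6)*2 + 16 = -4*2 + 16 = -8 + 16 = 8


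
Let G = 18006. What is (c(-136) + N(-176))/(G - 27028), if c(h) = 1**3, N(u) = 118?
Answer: -119/9022 ≈ -0.013190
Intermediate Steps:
c(h) = 1
(c(-136) + N(-176))/(G - 27028) = (1 + 118)/(18006 - 27028) = 119/(-9022) = 119*(-1/9022) = -119/9022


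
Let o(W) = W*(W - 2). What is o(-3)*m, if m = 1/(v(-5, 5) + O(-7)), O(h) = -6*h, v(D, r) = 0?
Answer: 5/14 ≈ 0.35714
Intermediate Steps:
o(W) = W*(-2 + W)
m = 1/42 (m = 1/(0 - 6*(-7)) = 1/(0 + 42) = 1/42 ≈ 0.023810)
o(-3)*m = -3*(-2 - 3)*(1/42) = -3*(-5)*(1/42) = 15*(1/42) = 5/14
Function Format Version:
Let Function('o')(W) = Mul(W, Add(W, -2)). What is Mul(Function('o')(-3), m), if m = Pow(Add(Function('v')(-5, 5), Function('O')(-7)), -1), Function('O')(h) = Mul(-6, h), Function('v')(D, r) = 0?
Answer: Rational(5, 14) ≈ 0.35714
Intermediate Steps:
Function('o')(W) = Mul(W, Add(-2, W))
m = Rational(1, 42) (m = Pow(Add(0, Mul(-6, -7)), -1) = Pow(Add(0, 42), -1) = Pow(42, -1) = Rational(1, 42) ≈ 0.023810)
Mul(Function('o')(-3), m) = Mul(Mul(-3, Add(-2, -3)), Rational(1, 42)) = Mul(Mul(-3, -5), Rational(1, 42)) = Mul(15, Rational(1, 42)) = Rational(5, 14)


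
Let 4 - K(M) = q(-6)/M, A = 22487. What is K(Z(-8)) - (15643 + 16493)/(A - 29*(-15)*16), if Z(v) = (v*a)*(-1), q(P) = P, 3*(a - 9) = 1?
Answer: 9858047/3298064 ≈ 2.9890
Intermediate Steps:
a = 28/3 (a = 9 + (⅓)*1 = 9 + ⅓ = 28/3 ≈ 9.3333)
Z(v) = -28*v/3 (Z(v) = (v*(28/3))*(-1) = (28*v/3)*(-1) = -28*v/3)
K(M) = 4 + 6/M (K(M) = 4 - (-6)/M = 4 + 6/M)
K(Z(-8)) - (15643 + 16493)/(A - 29*(-15)*16) = (4 + 6/((-28/3*(-8)))) - (15643 + 16493)/(22487 - 29*(-15)*16) = (4 + 6/(224/3)) - 32136/(22487 + 435*16) = (4 + 6*(3/224)) - 32136/(22487 + 6960) = (4 + 9/112) - 32136/29447 = 457/112 - 32136/29447 = 9858047/3298064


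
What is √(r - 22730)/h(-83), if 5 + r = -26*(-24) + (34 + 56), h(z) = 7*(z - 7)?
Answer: -19*I*√61/630 ≈ -0.23555*I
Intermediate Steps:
h(z) = -49 + 7*z (h(z) = 7*(-7 + z) = -49 + 7*z)
r = 709 (r = -5 + (-26*(-24) + (34 + 56)) = -5 + (624 + 90) = -5 + 714 = 709)
√(r - 22730)/h(-83) = √(709 - 22730)/(-49 + 7*(-83)) = √(-22021)/(-49 - 581) = (19*I*√61)/(-630) = (19*I*√61)*(-1/630) = -19*I*√61/630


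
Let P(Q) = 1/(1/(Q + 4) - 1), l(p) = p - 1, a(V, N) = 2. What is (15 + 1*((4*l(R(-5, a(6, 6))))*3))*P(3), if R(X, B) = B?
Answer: -63/2 ≈ -31.500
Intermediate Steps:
l(p) = -1 + p
P(Q) = 1/(-1 + 1/(4 + Q)) (P(Q) = 1/(1/(4 + Q) - 1) = 1/(-1 + 1/(4 + Q)))
(15 + 1*((4*l(R(-5, a(6, 6))))*3))*P(3) = (15 + 1*((4*(-1 + 2))*3))*((-4 - 1*3)/(3 + 3)) = (15 + 1*((4*1)*3))*((-4 - 3)/6) = (15 + 1*(4*3))*((1/6)*(-7)) = (15 + 1*12)*(-7/6) = (15 + 12)*(-7/6) = 27*(-7/6) = -63/2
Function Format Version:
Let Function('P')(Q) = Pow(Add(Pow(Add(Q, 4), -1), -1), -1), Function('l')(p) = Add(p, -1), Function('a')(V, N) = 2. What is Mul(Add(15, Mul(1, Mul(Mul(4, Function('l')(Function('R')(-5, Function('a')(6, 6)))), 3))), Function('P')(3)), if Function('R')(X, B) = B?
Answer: Rational(-63, 2) ≈ -31.500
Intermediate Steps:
Function('l')(p) = Add(-1, p)
Function('P')(Q) = Pow(Add(-1, Pow(Add(4, Q), -1)), -1) (Function('P')(Q) = Pow(Add(Pow(Add(4, Q), -1), -1), -1) = Pow(Add(-1, Pow(Add(4, Q), -1)), -1))
Mul(Add(15, Mul(1, Mul(Mul(4, Function('l')(Function('R')(-5, Function('a')(6, 6)))), 3))), Function('P')(3)) = Mul(Add(15, Mul(1, Mul(Mul(4, Add(-1, 2)), 3))), Mul(Pow(Add(3, 3), -1), Add(-4, Mul(-1, 3)))) = Mul(Add(15, Mul(1, Mul(Mul(4, 1), 3))), Mul(Pow(6, -1), Add(-4, -3))) = Mul(Add(15, Mul(1, Mul(4, 3))), Mul(Rational(1, 6), -7)) = Mul(Add(15, Mul(1, 12)), Rational(-7, 6)) = Mul(Add(15, 12), Rational(-7, 6)) = Mul(27, Rational(-7, 6)) = Rational(-63, 2)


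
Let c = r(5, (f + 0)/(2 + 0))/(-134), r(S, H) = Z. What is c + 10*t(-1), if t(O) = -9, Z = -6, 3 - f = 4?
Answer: -6027/67 ≈ -89.955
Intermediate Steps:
f = -1 (f = 3 - 1*4 = 3 - 4 = -1)
r(S, H) = -6
c = 3/67 (c = -6/(-134) = -6*(-1/134) = 3/67 ≈ 0.044776)
c + 10*t(-1) = 3/67 + 10*(-9) = 3/67 - 90 = -6027/67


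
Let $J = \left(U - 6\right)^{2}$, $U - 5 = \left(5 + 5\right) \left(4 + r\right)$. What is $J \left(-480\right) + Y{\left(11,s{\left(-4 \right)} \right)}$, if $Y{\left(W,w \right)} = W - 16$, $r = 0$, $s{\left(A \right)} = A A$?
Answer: $-730085$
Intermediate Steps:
$s{\left(A \right)} = A^{2}$
$U = 45$ ($U = 5 + \left(5 + 5\right) \left(4 + 0\right) = 5 + 10 \cdot 4 = 5 + 40 = 45$)
$Y{\left(W,w \right)} = -16 + W$
$J = 1521$ ($J = \left(45 - 6\right)^{2} = 39^{2} = 1521$)
$J \left(-480\right) + Y{\left(11,s{\left(-4 \right)} \right)} = 1521 \left(-480\right) + \left(-16 + 11\right) = -730080 - 5 = -730085$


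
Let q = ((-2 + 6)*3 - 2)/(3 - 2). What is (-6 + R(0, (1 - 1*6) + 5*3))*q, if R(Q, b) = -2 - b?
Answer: -180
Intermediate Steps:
q = 10 (q = (4*3 - 2)/1 = (12 - 2)*1 = 10*1 = 10)
(-6 + R(0, (1 - 1*6) + 5*3))*q = (-6 + (-2 - ((1 - 1*6) + 5*3)))*10 = (-6 + (-2 - ((1 - 6) + 15)))*10 = (-6 + (-2 - (-5 + 15)))*10 = (-6 + (-2 - 1*10))*10 = (-6 + (-2 - 10))*10 = (-6 - 12)*10 = -18*10 = -180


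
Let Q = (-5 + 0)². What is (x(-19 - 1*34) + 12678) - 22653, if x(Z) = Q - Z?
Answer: -9897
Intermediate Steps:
Q = 25 (Q = (-5)² = 25)
x(Z) = 25 - Z
(x(-19 - 1*34) + 12678) - 22653 = ((25 - (-19 - 1*34)) + 12678) - 22653 = ((25 - (-19 - 34)) + 12678) - 22653 = ((25 - 1*(-53)) + 12678) - 22653 = ((25 + 53) + 12678) - 22653 = (78 + 12678) - 22653 = 12756 - 22653 = -9897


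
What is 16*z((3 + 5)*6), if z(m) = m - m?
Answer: 0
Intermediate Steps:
z(m) = 0
16*z((3 + 5)*6) = 16*0 = 0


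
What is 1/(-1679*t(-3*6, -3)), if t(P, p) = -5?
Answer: 1/8395 ≈ 0.00011912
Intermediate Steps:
1/(-1679*t(-3*6, -3)) = 1/(-1679*(-5)) = 1/8395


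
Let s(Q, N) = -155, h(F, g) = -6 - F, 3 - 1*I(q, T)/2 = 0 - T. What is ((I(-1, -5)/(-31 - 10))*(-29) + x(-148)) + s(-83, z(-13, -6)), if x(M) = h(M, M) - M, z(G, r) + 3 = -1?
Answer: 5419/41 ≈ 132.17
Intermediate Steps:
z(G, r) = -4 (z(G, r) = -3 - 1 = -4)
I(q, T) = 6 + 2*T (I(q, T) = 6 - 2*(0 - T) = 6 - (-2)*T = 6 + 2*T)
x(M) = -6 - 2*M (x(M) = (-6 - M) - M = -6 - 2*M)
((I(-1, -5)/(-31 - 10))*(-29) + x(-148)) + s(-83, z(-13, -6)) = (((6 + 2*(-5))/(-31 - 10))*(-29) + (-6 - 2*(-148))) - 155 = (((6 - 10)/(-41))*(-29) + (-6 + 296)) - 155 = (-4*(-1/41)*(-29) + 290) - 155 = ((4/41)*(-29) + 290) - 155 = (-116/41 + 290) - 155 = 11774/41 - 155 = 5419/41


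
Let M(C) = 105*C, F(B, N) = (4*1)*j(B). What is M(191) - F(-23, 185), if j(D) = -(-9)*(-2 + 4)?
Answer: 19983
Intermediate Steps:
j(D) = 18 (j(D) = -(-9)*2 = -3*(-6) = 18)
F(B, N) = 72 (F(B, N) = (4*1)*18 = 4*18 = 72)
M(191) - F(-23, 185) = 105*191 - 1*72 = 20055 - 72 = 19983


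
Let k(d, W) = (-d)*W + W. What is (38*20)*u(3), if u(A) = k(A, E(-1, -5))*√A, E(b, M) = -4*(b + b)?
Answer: -12160*√3 ≈ -21062.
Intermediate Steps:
E(b, M) = -8*b
k(d, W) = W - W*d (k(d, W) = -W*d + W = W - W*d)
u(A) = √A*(8 - 8*A) (u(A) = ((-8*(-1))*(1 - A))*√A = (8*(1 - A))*√A = (8 - 8*A)*√A = √A*(8 - 8*A))
(38*20)*u(3) = (38*20)*(8*√3*(1 - 1*3)) = 760*(8*√3*(1 - 3)) = 760*(8*√3*(-2)) = 760*(-16*√3) = -12160*√3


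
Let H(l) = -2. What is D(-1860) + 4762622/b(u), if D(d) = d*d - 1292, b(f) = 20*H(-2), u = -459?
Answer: 66784849/20 ≈ 3.3392e+6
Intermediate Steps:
b(f) = -40 (b(f) = 20*(-2) = -40)
D(d) = -1292 + d**2 (D(d) = d**2 - 1292 = -1292 + d**2)
D(-1860) + 4762622/b(u) = (-1292 + (-1860)**2) + 4762622/(-40) = (-1292 + 3459600) + 4762622*(-1/40) = 3458308 - 2381311/20 = 66784849/20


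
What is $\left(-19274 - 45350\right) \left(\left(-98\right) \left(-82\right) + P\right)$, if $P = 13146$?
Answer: $-1368865568$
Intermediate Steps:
$\left(-19274 - 45350\right) \left(\left(-98\right) \left(-82\right) + P\right) = \left(-19274 - 45350\right) \left(\left(-98\right) \left(-82\right) + 13146\right) = - 64624 \left(8036 + 13146\right) = \left(-64624\right) 21182 = -1368865568$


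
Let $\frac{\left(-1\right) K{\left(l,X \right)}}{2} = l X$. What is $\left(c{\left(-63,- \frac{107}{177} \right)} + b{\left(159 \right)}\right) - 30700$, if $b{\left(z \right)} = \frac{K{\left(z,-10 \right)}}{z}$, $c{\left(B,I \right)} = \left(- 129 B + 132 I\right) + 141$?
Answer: $- \frac{1327016}{59} \approx -22492.0$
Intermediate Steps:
$K{\left(l,X \right)} = - 2 X l$ ($K{\left(l,X \right)} = - 2 l X = - 2 X l$)
$c{\left(B,I \right)} = 141 - 129 B + 132 I$
$b{\left(z \right)} = 20$ ($b{\left(z \right)} = \frac{\left(-2\right) \left(-10\right) z}{z} = \frac{20 z}{z} = 20$)
$\left(c{\left(-63,- \frac{107}{177} \right)} + b{\left(159 \right)}\right) - 30700 = \left(\left(141 - -8127 + 132 \left(- \frac{107}{177}\right)\right) + 20\right) - 30700 = \left(\left(141 + 8127 + 132 \left(\left(-107\right) \frac{1}{177}\right)\right) + 20\right) - 30700 = \left(\left(141 + 8127 + 132 \left(- \frac{107}{177}\right)\right) + 20\right) - 30700 = \left(\left(141 + 8127 - \frac{4708}{59}\right) + 20\right) - 30700 = \left(\frac{483104}{59} + 20\right) - 30700 = \frac{484284}{59} - 30700 = - \frac{1327016}{59}$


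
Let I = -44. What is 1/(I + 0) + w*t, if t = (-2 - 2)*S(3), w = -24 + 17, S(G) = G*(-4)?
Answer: -14785/44 ≈ -336.02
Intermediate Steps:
S(G) = -4*G
w = -7
t = 48 (t = (-2 - 2)*(-4*3) = -4*(-12) = 48)
1/(I + 0) + w*t = 1/(-44 + 0) - 7*48 = 1/(-44) - 336 = -1/44 - 336 = -14785/44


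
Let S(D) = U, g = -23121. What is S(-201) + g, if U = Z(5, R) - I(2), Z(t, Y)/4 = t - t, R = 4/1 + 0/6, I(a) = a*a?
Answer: -23125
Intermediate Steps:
I(a) = a**2
R = 4 (R = 4*1 + 0*(1/6) = 4 + 0 = 4)
Z(t, Y) = 0 (Z(t, Y) = 4*(t - t) = 4*0 = 0)
U = -4 (U = 0 - 1*2**2 = 0 - 1*4 = 0 - 4 = -4)
S(D) = -4
S(-201) + g = -4 - 23121 = -23125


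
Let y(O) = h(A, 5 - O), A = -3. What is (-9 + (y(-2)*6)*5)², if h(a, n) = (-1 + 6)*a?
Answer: 210681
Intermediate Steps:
h(a, n) = 5*a
y(O) = -15 (y(O) = 5*(-3) = -15)
(-9 + (y(-2)*6)*5)² = (-9 - 15*6*5)² = (-9 - 90*5)² = (-9 - 450)² = (-459)² = 210681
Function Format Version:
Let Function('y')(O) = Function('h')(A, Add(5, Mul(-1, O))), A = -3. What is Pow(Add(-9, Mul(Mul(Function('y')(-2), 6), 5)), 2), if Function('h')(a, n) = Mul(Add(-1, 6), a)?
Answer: 210681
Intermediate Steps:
Function('h')(a, n) = Mul(5, a)
Function('y')(O) = -15 (Function('y')(O) = Mul(5, -3) = -15)
Pow(Add(-9, Mul(Mul(Function('y')(-2), 6), 5)), 2) = Pow(Add(-9, Mul(Mul(-15, 6), 5)), 2) = Pow(Add(-9, Mul(-90, 5)), 2) = Pow(Add(-9, -450), 2) = Pow(-459, 2) = 210681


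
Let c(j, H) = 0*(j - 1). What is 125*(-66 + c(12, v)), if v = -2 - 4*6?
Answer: -8250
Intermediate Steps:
v = -26 (v = -2 - 1*24 = -2 - 24 = -26)
c(j, H) = 0 (c(j, H) = 0*(-1 + j) = 0)
125*(-66 + c(12, v)) = 125*(-66 + 0) = 125*(-66) = -8250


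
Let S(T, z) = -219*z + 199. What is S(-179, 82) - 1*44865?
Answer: -62624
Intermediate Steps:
S(T, z) = 199 - 219*z
S(-179, 82) - 1*44865 = (199 - 219*82) - 1*44865 = (199 - 17958) - 44865 = -17759 - 44865 = -62624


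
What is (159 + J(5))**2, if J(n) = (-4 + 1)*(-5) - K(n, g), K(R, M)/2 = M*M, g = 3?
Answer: 24336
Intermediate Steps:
K(R, M) = 2*M**2 (K(R, M) = 2*(M*M) = 2*M**2)
J(n) = -3 (J(n) = (-4 + 1)*(-5) - 2*3**2 = -3*(-5) - 2*9 = 15 - 1*18 = 15 - 18 = -3)
(159 + J(5))**2 = (159 - 3)**2 = 156**2 = 24336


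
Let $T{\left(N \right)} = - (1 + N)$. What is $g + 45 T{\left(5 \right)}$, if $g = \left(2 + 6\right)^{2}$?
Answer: $-206$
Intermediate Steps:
$T{\left(N \right)} = -1 - N$
$g = 64$ ($g = 8^{2} = 64$)
$g + 45 T{\left(5 \right)} = 64 + 45 \left(-1 - 5\right) = 64 + 45 \left(-6\right) = 64 - 270 = -206$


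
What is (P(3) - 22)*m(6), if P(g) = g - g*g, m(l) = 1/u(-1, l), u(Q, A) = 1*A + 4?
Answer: -14/5 ≈ -2.8000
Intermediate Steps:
u(Q, A) = 4 + A (u(Q, A) = A + 4 = 4 + A)
m(l) = 1/(4 + l)
P(g) = g - g**2
(P(3) - 22)*m(6) = (3*(1 - 1*3) - 22)/(4 + 6) = (3*(1 - 3) - 22)/10 = (3*(-2) - 22)*(1/10) = (-6 - 22)*(1/10) = -28*1/10 = -14/5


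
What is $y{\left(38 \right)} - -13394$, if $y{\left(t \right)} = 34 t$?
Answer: $14686$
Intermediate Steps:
$y{\left(38 \right)} - -13394 = 34 \cdot 38 - -13394 = 1292 + 13394 = 14686$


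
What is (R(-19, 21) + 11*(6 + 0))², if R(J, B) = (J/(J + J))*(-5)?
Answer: 16129/4 ≈ 4032.3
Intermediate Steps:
R(J, B) = -5/2 (R(J, B) = (J/((2*J)))*(-5) = ((1/(2*J))*J)*(-5) = (½)*(-5) = -5/2)
(R(-19, 21) + 11*(6 + 0))² = (-5/2 + 11*(6 + 0))² = (-5/2 + 11*6)² = (-5/2 + 66)² = (127/2)² = 16129/4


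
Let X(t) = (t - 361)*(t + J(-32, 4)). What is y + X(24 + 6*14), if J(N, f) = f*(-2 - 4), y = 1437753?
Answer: 1416501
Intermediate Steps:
J(N, f) = -6*f (J(N, f) = f*(-6) = -6*f)
X(t) = (-361 + t)*(-24 + t) (X(t) = (t - 361)*(t - 6*4) = (-361 + t)*(t - 24) = (-361 + t)*(-24 + t))
y + X(24 + 6*14) = 1437753 + (8664 + (24 + 6*14)² - 385*(24 + 6*14)) = 1437753 + (8664 + (24 + 84)² - 385*(24 + 84)) = 1437753 + (8664 + 108² - 385*108) = 1437753 + (8664 + 11664 - 41580) = 1437753 - 21252 = 1416501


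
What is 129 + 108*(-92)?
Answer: -9807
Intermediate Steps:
129 + 108*(-92) = 129 - 9936 = -9807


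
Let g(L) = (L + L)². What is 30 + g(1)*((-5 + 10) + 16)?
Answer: 114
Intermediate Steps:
g(L) = 4*L² (g(L) = (2*L)² = 4*L²)
30 + g(1)*((-5 + 10) + 16) = 30 + (4*1²)*((-5 + 10) + 16) = 30 + (4*1)*(5 + 16) = 30 + 4*21 = 30 + 84 = 114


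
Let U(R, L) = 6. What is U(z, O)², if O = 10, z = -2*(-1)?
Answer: 36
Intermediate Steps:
z = 2
U(z, O)² = 6² = 36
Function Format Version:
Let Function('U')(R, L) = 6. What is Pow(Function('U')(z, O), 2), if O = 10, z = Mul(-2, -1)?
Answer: 36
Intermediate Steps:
z = 2
Pow(Function('U')(z, O), 2) = Pow(6, 2) = 36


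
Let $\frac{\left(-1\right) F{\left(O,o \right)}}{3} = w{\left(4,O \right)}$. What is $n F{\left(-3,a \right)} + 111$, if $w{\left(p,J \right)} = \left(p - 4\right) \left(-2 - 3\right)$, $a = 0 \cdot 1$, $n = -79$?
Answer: $111$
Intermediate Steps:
$a = 0$
$w{\left(p,J \right)} = 20 - 5 p$ ($w{\left(p,J \right)} = \left(-4 + p\right) \left(-5\right) = 20 - 5 p$)
$F{\left(O,o \right)} = 0$ ($F{\left(O,o \right)} = - 3 \left(20 - 20\right) = \left(-3\right) 0 = 0$)
$n F{\left(-3,a \right)} + 111 = \left(-79\right) 0 + 111 = 0 + 111 = 111$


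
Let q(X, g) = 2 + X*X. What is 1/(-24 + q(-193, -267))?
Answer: 1/37227 ≈ 2.6862e-5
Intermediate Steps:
q(X, g) = 2 + X**2
1/(-24 + q(-193, -267)) = 1/(-24 + (2 + (-193)**2)) = 1/(-24 + (2 + 37249)) = 1/(-24 + 37251) = 1/37227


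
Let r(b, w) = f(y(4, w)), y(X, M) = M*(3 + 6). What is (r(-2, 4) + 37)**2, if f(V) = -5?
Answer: 1024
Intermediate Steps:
y(X, M) = 9*M (y(X, M) = M*9 = 9*M)
r(b, w) = -5
(r(-2, 4) + 37)**2 = (-5 + 37)**2 = 32**2 = 1024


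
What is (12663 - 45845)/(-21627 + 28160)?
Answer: -706/139 ≈ -5.0791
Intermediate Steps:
(12663 - 45845)/(-21627 + 28160) = -33182/6533 = -33182*1/6533 = -706/139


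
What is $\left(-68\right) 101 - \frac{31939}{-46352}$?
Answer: $- \frac{318313597}{46352} \approx -6867.3$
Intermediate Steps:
$\left(-68\right) 101 - \frac{31939}{-46352} = -6868 - 31939 \left(- \frac{1}{46352}\right) = -6868 - - \frac{31939}{46352} = -6868 + \frac{31939}{46352} = - \frac{318313597}{46352}$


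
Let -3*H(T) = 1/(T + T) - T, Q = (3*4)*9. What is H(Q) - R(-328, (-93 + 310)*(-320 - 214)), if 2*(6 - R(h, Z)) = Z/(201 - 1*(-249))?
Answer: -1599829/16200 ≈ -98.755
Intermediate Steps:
Q = 108 (Q = 12*9 = 108)
R(h, Z) = 6 - Z/900 (R(h, Z) = 6 - Z/(2*(201 - 1*(-249))) = 6 - Z/(2*(201 + 249)) = 6 - Z/(2*450) = 6 - Z/900)
H(T) = -1/(6*T) + T/3 (H(T) = -(1/(T + T) - T)/3 = -(1/(2*T) - T)/3 = -1/(6*T) + T/3)
H(Q) - R(-328, (-93 + 310)*(-320 - 214)) = (-⅙/108 + (⅓)*108) - (6 - (-93 + 310)*(-320 - 214)/900) = (-⅙*1/108 + 36) - (6 - 217*(-534)/900) = (-1/648 + 36) - (6 - 1/900*(-115878)) = 23327/648 - (6 + 19313/150) = 23327/648 - 1*20213/150 = 23327/648 - 20213/150 = -1599829/16200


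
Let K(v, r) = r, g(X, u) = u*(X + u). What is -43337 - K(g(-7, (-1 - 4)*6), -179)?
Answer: -43158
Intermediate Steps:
-43337 - K(g(-7, (-1 - 4)*6), -179) = -43337 - 1*(-179) = -43337 + 179 = -43158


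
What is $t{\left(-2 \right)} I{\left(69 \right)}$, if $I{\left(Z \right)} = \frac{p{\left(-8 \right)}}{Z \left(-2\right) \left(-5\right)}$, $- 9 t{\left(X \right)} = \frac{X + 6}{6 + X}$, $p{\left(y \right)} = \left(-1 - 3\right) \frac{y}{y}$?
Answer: $\frac{2}{3105} \approx 0.00064412$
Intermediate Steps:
$p{\left(y \right)} = -4$ ($p{\left(y \right)} = \left(-4\right) 1 = -4$)
$t{\left(X \right)} = - \frac{1}{9}$ ($t{\left(X \right)} = - \frac{\left(X + 6\right) \frac{1}{6 + X}}{9} = - \frac{\left(6 + X\right) \frac{1}{6 + X}}{9} = \left(- \frac{1}{9}\right) 1 = - \frac{1}{9}$)
$I{\left(Z \right)} = - \frac{2}{5 Z}$ ($I{\left(Z \right)} = - \frac{4}{Z \left(-2\right) \left(-5\right)} = - \frac{4}{- 2 Z \left(-5\right)} = - \frac{4}{10 Z} = - 4 \frac{1}{10 Z} = - \frac{2}{5 Z}$)
$t{\left(-2 \right)} I{\left(69 \right)} = - \frac{\left(- \frac{2}{5}\right) \frac{1}{69}}{9} = \left(- \frac{1}{9}\right) \left(- \frac{2}{345}\right) = \frac{2}{3105}$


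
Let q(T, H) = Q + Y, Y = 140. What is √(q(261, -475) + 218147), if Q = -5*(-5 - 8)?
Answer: 4*√13647 ≈ 467.28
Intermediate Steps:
Q = 65 (Q = -5*(-13) = 65)
q(T, H) = 205 (q(T, H) = 65 + 140 = 205)
√(q(261, -475) + 218147) = √(205 + 218147) = √218352 = 4*√13647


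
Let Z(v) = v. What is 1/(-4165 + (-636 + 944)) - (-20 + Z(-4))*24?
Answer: 2221631/3857 ≈ 576.00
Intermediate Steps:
1/(-4165 + (-636 + 944)) - (-20 + Z(-4))*24 = 1/(-4165 + (-636 + 944)) - (-20 - 4)*24 = 1/(-4165 + 308) - (-24)*24 = 1/(-3857) - 1*(-576) = -1/3857 + 576 = 2221631/3857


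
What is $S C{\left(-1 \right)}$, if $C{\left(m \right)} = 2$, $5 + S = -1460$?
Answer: $-2930$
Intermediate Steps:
$S = -1465$ ($S = -5 - 1460 = -1465$)
$S C{\left(-1 \right)} = \left(-1465\right) 2 = -2930$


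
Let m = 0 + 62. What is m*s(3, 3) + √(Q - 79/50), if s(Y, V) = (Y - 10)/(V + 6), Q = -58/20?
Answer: -434/9 + 4*I*√7/5 ≈ -48.222 + 2.1166*I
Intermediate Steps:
Q = -29/10 (Q = -58*1/20 = -29/10 ≈ -2.9000)
s(Y, V) = (-10 + Y)/(6 + V)
m = 62
m*s(3, 3) + √(Q - 79/50) = 62*((-10 + 3)/(6 + 3)) + √(-29/10 - 79/50) = 62*(-7/9) + √(-29/10 - 79*1/50) = 62*((⅑)*(-7)) + √(-29/10 - 79/50) = 62*(-7/9) + √(-112/25) = -434/9 + 4*I*√7/5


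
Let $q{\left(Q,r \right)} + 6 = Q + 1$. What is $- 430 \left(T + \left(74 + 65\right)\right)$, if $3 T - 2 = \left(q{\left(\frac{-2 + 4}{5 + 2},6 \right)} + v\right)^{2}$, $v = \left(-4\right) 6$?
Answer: $- \frac{26200760}{147} \approx -1.7824 \cdot 10^{5}$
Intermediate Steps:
$q{\left(Q,r \right)} = -5 + Q$ ($q{\left(Q,r \right)} = -6 + \left(Q + 1\right) = -6 + \left(1 + Q\right) = -5 + Q$)
$v = -24$
$T = \frac{40499}{147}$ ($T = \frac{2}{3} + \frac{\left(\left(-5 + \frac{-2 + 4}{5 + 2}\right) - 24\right)^{2}}{3} = \frac{2}{3} + \frac{\left(\left(-5 + \frac{2}{7}\right) - 24\right)^{2}}{3} = \frac{2}{3} + \frac{\left(- \frac{33}{7} - 24\right)^{2}}{3} = \frac{2}{3} + \frac{\left(- \frac{201}{7}\right)^{2}}{3} = \frac{2}{3} + \frac{1}{3} \cdot \frac{40401}{49} = \frac{2}{3} + \frac{13467}{49} = \frac{40499}{147} \approx 275.5$)
$- 430 \left(T + \left(74 + 65\right)\right) = - 430 \left(\frac{40499}{147} + \left(74 + 65\right)\right) = - 430 \left(\frac{40499}{147} + 139\right) = \left(-430\right) \frac{60932}{147} = - \frac{26200760}{147}$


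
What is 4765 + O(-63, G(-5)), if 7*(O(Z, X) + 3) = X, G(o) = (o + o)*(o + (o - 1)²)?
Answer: 33024/7 ≈ 4717.7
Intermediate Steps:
G(o) = 2*o*(o + (-1 + o)²) (G(o) = (2*o)*(o + (-1 + o)²) = 2*o*(o + (-1 + o)²))
O(Z, X) = -3 + X/7
4765 + O(-63, G(-5)) = 4765 + (-3 + (2*(-5)*(-5 + (-1 - 5)²))/7) = 4765 + (-3 + (2*(-5)*(-5 + (-6)²))/7) = 4765 + (-3 + (2*(-5)*(-5 + 36))/7) = 4765 + (-3 + (2*(-5)*31)/7) = 4765 + (-3 + (⅐)*(-310)) = 4765 + (-3 - 310/7) = 4765 - 331/7 = 33024/7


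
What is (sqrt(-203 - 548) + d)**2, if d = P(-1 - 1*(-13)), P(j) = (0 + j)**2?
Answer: (144 + I*sqrt(751))**2 ≈ 19985.0 + 7892.5*I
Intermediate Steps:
P(j) = j**2
d = 144 (d = (-1 - 1*(-13))**2 = (-1 + 13)**2 = 12**2 = 144)
(sqrt(-203 - 548) + d)**2 = (sqrt(-203 - 548) + 144)**2 = (sqrt(-751) + 144)**2 = (I*sqrt(751) + 144)**2 = (144 + I*sqrt(751))**2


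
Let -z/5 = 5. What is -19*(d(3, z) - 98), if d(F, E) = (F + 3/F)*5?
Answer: 1482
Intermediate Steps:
z = -25 (z = -5*5 = -25)
d(F, E) = 5*F + 15/F
-19*(d(3, z) - 98) = -19*((5*3 + 15/3) - 98) = -19*((15 + 15*(1/3)) - 98) = -19*((15 + 5) - 98) = -19*(20 - 98) = -19*(-78) = 1482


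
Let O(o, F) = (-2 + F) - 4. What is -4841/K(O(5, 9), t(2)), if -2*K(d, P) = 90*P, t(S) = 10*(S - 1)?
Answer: 4841/450 ≈ 10.758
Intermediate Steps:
O(o, F) = -6 + F
t(S) = -10 + 10*S (t(S) = 10*(-1 + S) = -10 + 10*S)
K(d, P) = -45*P
-4841/K(O(5, 9), t(2)) = -4841*(-1/(45*(-10 + 10*2))) = -4841*(-1/(45*(-10 + 20))) = -4841/((-45*10)) = -4841/(-450) = -4841*(-1/450) = 4841/450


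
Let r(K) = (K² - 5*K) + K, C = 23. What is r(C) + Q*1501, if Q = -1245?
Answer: -1868308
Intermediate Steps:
r(K) = K² - 4*K
r(C) + Q*1501 = 23*(-4 + 23) - 1245*1501 = 23*19 - 1868745 = 437 - 1868745 = -1868308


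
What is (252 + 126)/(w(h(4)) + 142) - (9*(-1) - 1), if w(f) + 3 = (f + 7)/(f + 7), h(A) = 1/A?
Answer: 127/10 ≈ 12.700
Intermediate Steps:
w(f) = -2 (w(f) = -3 + (f + 7)/(f + 7) = -3 + (7 + f)/(7 + f) = -3 + 1 = -2)
(252 + 126)/(w(h(4)) + 142) - (9*(-1) - 1) = (252 + 126)/(-2 + 142) - (9*(-1) - 1) = 378/140 - (-9 - 1) = 378*(1/140) - 1*(-10) = 27/10 + 10 = 127/10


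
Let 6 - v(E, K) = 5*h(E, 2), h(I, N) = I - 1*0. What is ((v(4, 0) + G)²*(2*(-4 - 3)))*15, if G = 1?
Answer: -35490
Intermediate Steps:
h(I, N) = I (h(I, N) = I + 0 = I)
v(E, K) = 6 - 5*E
((v(4, 0) + G)²*(2*(-4 - 3)))*15 = (((6 - 5*4) + 1)²*(2*(-4 - 3)))*15 = (((6 - 20) + 1)²*(2*(-7)))*15 = ((-14 + 1)²*(-14))*15 = ((-13)²*(-14))*15 = (169*(-14))*15 = -2366*15 = -35490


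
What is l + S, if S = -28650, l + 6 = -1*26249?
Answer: -54905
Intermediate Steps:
l = -26255 (l = -6 - 1*26249 = -6 - 26249 = -26255)
l + S = -26255 - 28650 = -54905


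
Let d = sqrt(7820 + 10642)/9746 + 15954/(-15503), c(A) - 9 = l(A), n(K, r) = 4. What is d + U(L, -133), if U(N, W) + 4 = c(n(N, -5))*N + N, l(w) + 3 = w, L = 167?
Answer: 28401045/15503 + sqrt(18462)/9746 ≈ 1832.0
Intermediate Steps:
l(w) = -3 + w
c(A) = 6 + A (c(A) = 9 + (-3 + A) = 6 + A)
U(N, W) = -4 + 11*N (U(N, W) = -4 + ((6 + 4)*N + N) = -4 + (10*N + N) = -4 + 11*N)
d = -15954/15503 + sqrt(18462)/9746 (d = sqrt(18462)*(1/9746) + 15954*(-1/15503) = sqrt(18462)/9746 - 15954/15503 = -15954/15503 + sqrt(18462)/9746 ≈ -1.0152)
d + U(L, -133) = (-15954/15503 + sqrt(18462)/9746) + (-4 + 11*167) = (-15954/15503 + sqrt(18462)/9746) + (-4 + 1837) = (-15954/15503 + sqrt(18462)/9746) + 1833 = 28401045/15503 + sqrt(18462)/9746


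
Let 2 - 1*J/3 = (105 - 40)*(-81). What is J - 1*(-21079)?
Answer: 36880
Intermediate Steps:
J = 15801 (J = 6 - 3*(105 - 40)*(-81) = 6 - 195*(-81) = 6 - 3*(-5265) = 6 + 15795 = 15801)
J - 1*(-21079) = 15801 - 1*(-21079) = 15801 + 21079 = 36880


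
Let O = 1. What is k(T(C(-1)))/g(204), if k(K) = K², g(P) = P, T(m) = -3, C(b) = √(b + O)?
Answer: 3/68 ≈ 0.044118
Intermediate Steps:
C(b) = √(1 + b) (C(b) = √(b + 1) = √(1 + b))
k(T(C(-1)))/g(204) = (-3)²/204 = 9*(1/204) = 3/68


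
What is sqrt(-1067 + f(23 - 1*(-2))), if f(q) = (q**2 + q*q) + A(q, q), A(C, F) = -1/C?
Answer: sqrt(4574)/5 ≈ 13.526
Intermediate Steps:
f(q) = -1/q + 2*q**2 (f(q) = (q**2 + q*q) - 1/q = (q**2 + q**2) - 1/q = 2*q**2 - 1/q = -1/q + 2*q**2)
sqrt(-1067 + f(23 - 1*(-2))) = sqrt(-1067 + (-1 + 2*(23 - 1*(-2))**3)/(23 - 1*(-2))) = sqrt(-1067 + (-1 + 2*(23 + 2)**3)/(23 + 2)) = sqrt(-1067 + (-1 + 2*25**3)/25) = sqrt(-1067 + (-1 + 2*15625)/25) = sqrt(-1067 + (-1 + 31250)/25) = sqrt(-1067 + (1/25)*31249) = sqrt(-1067 + 31249/25) = sqrt(4574/25) = sqrt(4574)/5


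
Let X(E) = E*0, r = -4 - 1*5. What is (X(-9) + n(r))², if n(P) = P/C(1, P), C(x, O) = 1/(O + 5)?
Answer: 1296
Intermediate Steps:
r = -9 (r = -4 - 5 = -9)
X(E) = 0
C(x, O) = 1/(5 + O)
n(P) = P*(5 + P) (n(P) = P/(1/(5 + P)) = P*(5 + P))
(X(-9) + n(r))² = (0 - 9*(5 - 9))² = (0 - 9*(-4))² = (0 + 36)² = 36² = 1296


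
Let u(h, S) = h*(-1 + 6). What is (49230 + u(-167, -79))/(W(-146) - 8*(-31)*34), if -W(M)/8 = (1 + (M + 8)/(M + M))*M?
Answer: 48395/10152 ≈ 4.7670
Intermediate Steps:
W(M) = -8*M*(1 + (8 + M)/(2*M)) (W(M) = -8*(1 + (M + 8)/(M + M))*M = -8*(1 + (8 + M)/((2*M)))*M = -8*(1 + (8 + M)*(1/(2*M)))*M = -8*(1 + (8 + M)/(2*M))*M = -8*M*(1 + (8 + M)/(2*M)))
u(h, S) = 5*h (u(h, S) = h*5 = 5*h)
(49230 + u(-167, -79))/(W(-146) - 8*(-31)*34) = (49230 + 5*(-167))/((-32 - 12*(-146)) - 8*(-31)*34) = (49230 - 835)/((-32 + 1752) + 248*34) = 48395/(1720 + 8432) = 48395/10152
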